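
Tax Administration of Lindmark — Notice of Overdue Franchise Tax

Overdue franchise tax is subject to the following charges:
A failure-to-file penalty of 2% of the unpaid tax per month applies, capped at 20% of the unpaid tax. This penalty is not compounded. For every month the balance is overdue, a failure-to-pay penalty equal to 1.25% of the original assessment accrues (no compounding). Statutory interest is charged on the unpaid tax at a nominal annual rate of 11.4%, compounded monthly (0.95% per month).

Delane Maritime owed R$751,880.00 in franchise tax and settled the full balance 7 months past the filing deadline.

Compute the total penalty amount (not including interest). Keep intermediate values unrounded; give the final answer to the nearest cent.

R$171,052.70

Failure-to-file: 7 × 2% × R$751,880.00 = R$105,263.20 (under the 20% cap)
Failure-to-pay penalty = 1.25% × R$751,880.00 × 7 mo = R$65,789.50
Total penalty = R$105,263.20 + R$65,789.50 = R$171,052.70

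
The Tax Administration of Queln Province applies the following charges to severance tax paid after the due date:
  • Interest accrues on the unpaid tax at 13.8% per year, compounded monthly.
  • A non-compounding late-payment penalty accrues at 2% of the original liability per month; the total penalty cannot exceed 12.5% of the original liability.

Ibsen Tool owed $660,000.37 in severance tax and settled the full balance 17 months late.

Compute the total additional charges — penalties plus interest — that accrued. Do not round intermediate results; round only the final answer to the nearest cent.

$224,111.77

Penalty (uncapped): 17 × 2% × $660,000.37 = $224,400.13…; cap = 12.5% × $660,000.37 = $82,500.05… → penalty = $82,500.05…
Interest (13.8%/yr ÷ 12 = 1.15%/month): $660,000.37 × ((1 + 0.0115)^17 − 1) = $141,611.7222…
Penalties + interest = $82,500.0463… + $141,611.7222… = $224,111.77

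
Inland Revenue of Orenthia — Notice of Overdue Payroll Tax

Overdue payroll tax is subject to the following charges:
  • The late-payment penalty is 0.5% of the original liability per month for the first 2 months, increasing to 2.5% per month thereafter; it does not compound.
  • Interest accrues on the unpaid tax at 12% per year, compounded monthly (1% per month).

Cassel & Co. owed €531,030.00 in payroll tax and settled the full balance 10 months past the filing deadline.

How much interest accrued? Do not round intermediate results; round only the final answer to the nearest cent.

Interest: €531,030.00 × ((1 + 0.01)^10 − 1) = €531,030.00 × 0.1046221… = €55,557.4873…

€55,557.49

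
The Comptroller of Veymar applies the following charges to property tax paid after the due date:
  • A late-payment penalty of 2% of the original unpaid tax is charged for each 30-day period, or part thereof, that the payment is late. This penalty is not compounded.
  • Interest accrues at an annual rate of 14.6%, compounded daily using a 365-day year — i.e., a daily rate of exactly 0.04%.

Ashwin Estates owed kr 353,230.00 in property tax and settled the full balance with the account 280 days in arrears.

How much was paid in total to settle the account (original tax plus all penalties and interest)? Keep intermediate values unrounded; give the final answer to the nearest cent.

Penalty periods: ⌈280/30⌉ = 10; penalty = 10 × 2% × kr 353,230.00 = kr 70,646.00
Interest: kr 353,230.00 × ((1 + 0.0004)^280 − 1) = kr 353,230.00 × 0.11848781… = kr 41,853.4502…
Total = kr 353,230.00 + kr 70,646.0000 + kr 41,853.4502… = kr 465,729.45

kr 465,729.45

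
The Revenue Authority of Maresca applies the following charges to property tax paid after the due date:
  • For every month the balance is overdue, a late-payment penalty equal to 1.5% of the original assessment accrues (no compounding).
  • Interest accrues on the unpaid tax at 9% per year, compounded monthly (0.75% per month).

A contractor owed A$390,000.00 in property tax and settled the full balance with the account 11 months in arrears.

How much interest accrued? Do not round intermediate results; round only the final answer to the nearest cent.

A$33,409.12

Interest: A$390,000.00 × ((1 + 0.0075)^11 − 1) = A$390,000.00 × 0.0856644… = A$33,409.1217…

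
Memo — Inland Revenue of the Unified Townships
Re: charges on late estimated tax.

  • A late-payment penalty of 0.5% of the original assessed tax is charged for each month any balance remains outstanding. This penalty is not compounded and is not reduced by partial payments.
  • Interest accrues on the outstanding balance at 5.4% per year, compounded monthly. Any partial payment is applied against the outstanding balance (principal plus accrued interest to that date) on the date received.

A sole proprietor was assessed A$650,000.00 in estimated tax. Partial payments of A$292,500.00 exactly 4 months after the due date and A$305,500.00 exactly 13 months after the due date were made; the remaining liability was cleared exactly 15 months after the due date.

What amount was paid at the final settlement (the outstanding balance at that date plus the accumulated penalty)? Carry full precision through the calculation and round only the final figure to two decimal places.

Monthly rate = 5.4% ÷ 12 = 0.45%
Balance at month 4: A$650,000.0000 × (1 + 0.0045)^4 = A$661,779.2122…
After A$292,500.00 payment: A$661,779.2122… − A$292,500.00 = A$369,279.2122…
Balance at month 13: A$369,279.2122… × (1 + 0.0045)^9 = A$384,507.0706…
After A$305,500.00 payment: A$384,507.0706… − A$305,500.00 = A$79,007.0706…
Balance at month 15: A$79,007.0706… × (1 + 0.0045)^2 = A$79,719.7342…
Penalty: 15 × 0.5% × A$650,000.00 = A$48,750.00
Final settlement = outstanding balance + penalty = A$79,719.7342… + A$48,750.00 = A$128,469.73

A$128,469.73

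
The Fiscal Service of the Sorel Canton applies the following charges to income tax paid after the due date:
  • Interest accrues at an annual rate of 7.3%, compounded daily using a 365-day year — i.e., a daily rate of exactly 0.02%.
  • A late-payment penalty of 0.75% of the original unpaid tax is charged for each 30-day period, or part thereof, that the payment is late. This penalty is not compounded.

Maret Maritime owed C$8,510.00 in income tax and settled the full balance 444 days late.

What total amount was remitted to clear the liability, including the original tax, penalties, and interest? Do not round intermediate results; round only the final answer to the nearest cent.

C$10,257.55

Penalty periods: ⌈444/30⌉ = 15; penalty = 15 × 0.75% × C$8,510.00 = C$957.38…
Interest: C$8,510.00 × ((1 + 0.0002)^444 − 1) = C$8,510.00 × 0.09285236… = C$790.1736…
Total = C$8,510.00 + C$957.3750 + C$790.1736… = C$10,257.55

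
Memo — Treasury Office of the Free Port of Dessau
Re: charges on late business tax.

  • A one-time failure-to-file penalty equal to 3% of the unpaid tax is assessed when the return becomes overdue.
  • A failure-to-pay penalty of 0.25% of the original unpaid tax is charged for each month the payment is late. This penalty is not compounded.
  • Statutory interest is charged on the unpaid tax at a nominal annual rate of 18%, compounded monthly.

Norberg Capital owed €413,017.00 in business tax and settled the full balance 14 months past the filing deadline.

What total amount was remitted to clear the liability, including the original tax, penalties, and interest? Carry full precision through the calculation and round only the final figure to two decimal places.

Failure-to-file penalty: 3% × €413,017.00 = €12,390.51
Failure-to-pay penalty = 0.25% × €413,017.00 × 14 mo = €14,455.60…
Interest (18%/yr ÷ 12 = 1.5%/month): €413,017.00 × ((1 + 0.015)^14 − 1) = €95,719.0566…
Total = €413,017.00 + €26,846.1050 + €95,719.0566… = €535,582.16

€535,582.16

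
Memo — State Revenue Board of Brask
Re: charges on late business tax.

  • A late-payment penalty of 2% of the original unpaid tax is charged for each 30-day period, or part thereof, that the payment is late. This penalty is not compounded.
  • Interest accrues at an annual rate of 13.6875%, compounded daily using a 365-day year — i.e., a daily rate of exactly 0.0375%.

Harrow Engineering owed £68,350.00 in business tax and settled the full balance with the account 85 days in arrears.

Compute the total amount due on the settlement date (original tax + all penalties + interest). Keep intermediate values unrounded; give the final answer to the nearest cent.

£74,664.33

Penalty periods: ⌈85/30⌉ = 3; penalty = 3 × 2% × £68,350.00 = £4,101.00
Interest: £68,350.00 × ((1 + 0.000375)^85 − 1) = £68,350.00 × 0.03238228… = £2,213.3288…
Total = £68,350.00 + £4,101.0000 + £2,213.3288… = £74,664.33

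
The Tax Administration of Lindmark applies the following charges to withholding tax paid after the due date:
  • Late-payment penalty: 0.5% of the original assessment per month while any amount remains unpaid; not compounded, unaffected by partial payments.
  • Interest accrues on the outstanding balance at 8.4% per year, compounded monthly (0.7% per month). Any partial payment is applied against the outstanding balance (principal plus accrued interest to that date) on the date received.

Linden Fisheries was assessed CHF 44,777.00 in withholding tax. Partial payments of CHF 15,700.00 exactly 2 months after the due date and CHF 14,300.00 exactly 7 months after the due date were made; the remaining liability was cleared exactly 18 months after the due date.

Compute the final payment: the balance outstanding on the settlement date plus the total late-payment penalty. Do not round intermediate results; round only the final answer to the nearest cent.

Balance at month 2: CHF 44,777.0000 × (1 + 0.007)^2 = CHF 45,406.0721…
After CHF 15,700.00 payment: CHF 45,406.0721… − CHF 15,700.00 = CHF 29,706.0721…
Balance at month 7: CHF 29,706.0721… × (1 + 0.007)^5 = CHF 30,760.4428…
After CHF 14,300.00 payment: CHF 30,760.4428… − CHF 14,300.00 = CHF 16,460.4428…
Balance at month 18: CHF 16,460.4428… × (1 + 0.007)^11 = CHF 17,773.2026…
Penalty: 18 × 0.5% × CHF 44,777.00 = CHF 4,029.93
Final settlement = outstanding balance + penalty = CHF 17,773.2026… + CHF 4,029.93 = CHF 21,803.13

CHF 21,803.13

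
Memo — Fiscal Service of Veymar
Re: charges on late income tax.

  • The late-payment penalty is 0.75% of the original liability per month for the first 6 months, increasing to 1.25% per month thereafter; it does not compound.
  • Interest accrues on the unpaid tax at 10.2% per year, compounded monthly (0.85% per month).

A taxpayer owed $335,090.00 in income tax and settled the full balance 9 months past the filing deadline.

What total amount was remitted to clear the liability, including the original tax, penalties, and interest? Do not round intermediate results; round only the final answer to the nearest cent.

Penalty, months 1–6: 6 × 0.75% × $335,090.00 = $15,079.05
Penalty, months 7–9: 3 × 1.25% × $335,090.00 = $12,565.88…
Interest: $335,090.00 × ((1 + 0.0085)^9 − 1) = $335,090.00 × 0.0791532… = $26,523.4625…
Total = $335,090.00 + $27,644.9250 + $26,523.4625… = $389,258.39

$389,258.39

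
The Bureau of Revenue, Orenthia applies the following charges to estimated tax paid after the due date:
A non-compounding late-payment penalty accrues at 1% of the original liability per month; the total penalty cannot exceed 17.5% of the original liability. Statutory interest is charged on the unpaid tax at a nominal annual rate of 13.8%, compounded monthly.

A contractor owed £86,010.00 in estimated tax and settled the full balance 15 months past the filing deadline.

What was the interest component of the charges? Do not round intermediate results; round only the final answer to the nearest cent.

Interest (13.8%/yr ÷ 12 = 1.15%/month): £86,010.00 × ((1 + 0.0115)^15 − 1) = £16,092.7065…

£16,092.71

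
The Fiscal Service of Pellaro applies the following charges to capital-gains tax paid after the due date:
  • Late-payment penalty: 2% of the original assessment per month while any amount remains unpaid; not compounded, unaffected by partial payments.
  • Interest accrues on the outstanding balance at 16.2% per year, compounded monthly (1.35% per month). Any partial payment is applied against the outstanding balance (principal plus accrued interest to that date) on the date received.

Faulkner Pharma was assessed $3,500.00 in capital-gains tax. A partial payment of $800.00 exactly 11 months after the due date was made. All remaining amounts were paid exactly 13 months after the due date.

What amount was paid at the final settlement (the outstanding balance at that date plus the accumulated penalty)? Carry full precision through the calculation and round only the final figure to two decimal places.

Balance at month 11: $3,500.0000 × (1 + 0.0135)^11 = $4,056.2931…
After $800.00 payment: $4,056.2931… − $800.00 = $3,256.2931…
Balance at month 13: $3,256.2931… × (1 + 0.0135)^2 = $3,344.8065…
Penalty: 13 × 2% × $3,500.00 = $910.00
Final settlement = outstanding balance + penalty = $3,344.8065… + $910.00 = $4,254.81

$4,254.81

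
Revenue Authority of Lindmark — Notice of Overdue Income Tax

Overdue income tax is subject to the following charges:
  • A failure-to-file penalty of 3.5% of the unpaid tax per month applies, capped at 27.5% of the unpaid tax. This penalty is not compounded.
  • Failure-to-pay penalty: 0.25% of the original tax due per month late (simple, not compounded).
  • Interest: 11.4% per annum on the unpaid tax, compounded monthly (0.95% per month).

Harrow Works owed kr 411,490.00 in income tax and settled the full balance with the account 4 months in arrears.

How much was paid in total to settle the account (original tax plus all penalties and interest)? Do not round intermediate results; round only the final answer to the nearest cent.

Failure-to-file: 4 × 3.5% × kr 411,490.00 = kr 57,608.60 (under the 27.5% cap)
Failure-to-pay penalty = 0.25% × kr 411,490.00 × 4 mo = kr 4,114.90
Interest: kr 411,490.00 × ((1 + 0.0095)^4 − 1) = kr 411,490.00 × 0.0385449… = kr 15,860.8564…
Total = kr 411,490.00 + kr 61,723.5000 + kr 15,860.8564… = kr 489,074.36

kr 489,074.36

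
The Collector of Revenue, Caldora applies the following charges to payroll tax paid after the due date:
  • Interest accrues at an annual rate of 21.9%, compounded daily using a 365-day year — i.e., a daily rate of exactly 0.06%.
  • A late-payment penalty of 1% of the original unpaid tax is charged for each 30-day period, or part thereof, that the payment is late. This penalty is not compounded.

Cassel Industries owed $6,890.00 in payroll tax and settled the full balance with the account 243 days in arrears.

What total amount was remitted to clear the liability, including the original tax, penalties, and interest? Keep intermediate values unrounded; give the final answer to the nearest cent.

$8,591.24

Penalty periods: ⌈243/30⌉ = 9; penalty = 9 × 1% × $6,890.00 = $620.10
Interest: $6,890.00 × ((1 + 0.0006)^243 − 1) = $6,890.00 × 0.15691419… = $1,081.1388…
Total = $6,890.00 + $620.1000 + $1,081.1388… = $8,591.24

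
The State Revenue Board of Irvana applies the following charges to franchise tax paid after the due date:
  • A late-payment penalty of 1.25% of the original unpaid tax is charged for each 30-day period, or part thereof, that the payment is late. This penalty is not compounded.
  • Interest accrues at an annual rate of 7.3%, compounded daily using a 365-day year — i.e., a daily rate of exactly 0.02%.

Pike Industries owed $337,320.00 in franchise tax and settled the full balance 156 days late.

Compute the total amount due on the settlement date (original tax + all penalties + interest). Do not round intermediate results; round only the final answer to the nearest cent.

$373,308.20

Penalty periods: ⌈156/30⌉ = 6; penalty = 6 × 1.25% × $337,320.00 = $25,299.00
Interest: $337,320.00 × ((1 + 0.0002)^156 − 1) = $337,320.00 × 0.03168860… = $10,689.1996…
Total = $337,320.00 + $25,299.0000 + $10,689.1996… = $373,308.20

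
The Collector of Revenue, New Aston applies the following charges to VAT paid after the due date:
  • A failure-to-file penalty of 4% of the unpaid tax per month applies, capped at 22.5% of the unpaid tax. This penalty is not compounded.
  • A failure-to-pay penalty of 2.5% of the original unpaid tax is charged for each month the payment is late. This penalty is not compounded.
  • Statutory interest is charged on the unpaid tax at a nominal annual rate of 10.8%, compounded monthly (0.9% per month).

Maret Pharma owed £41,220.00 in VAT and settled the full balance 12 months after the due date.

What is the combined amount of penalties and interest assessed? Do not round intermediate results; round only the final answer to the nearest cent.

Failure-to-file: 12 × 4% × £41,220.00 = £19,785.60, capped at 22.5% × £41,220.00 = £9,274.50
Failure-to-pay penalty: 12 × 2.5% × £41,220.00 = £12,366.00
Interest: £41,220.00 × ((1 + 0.009)^12 − 1) = £41,220.00 × 0.1135097… = £4,678.8688…
Penalties + interest = £21,640.5000 + £4,678.8688… = £26,319.37

£26,319.37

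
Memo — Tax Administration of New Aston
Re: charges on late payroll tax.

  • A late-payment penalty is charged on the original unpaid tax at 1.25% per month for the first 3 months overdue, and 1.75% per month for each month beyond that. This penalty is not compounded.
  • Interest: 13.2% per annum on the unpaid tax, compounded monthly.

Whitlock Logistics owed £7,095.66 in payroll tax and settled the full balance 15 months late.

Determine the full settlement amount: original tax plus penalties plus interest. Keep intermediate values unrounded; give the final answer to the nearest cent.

Penalty, months 1–3: 3 × 1.25% × £7,095.66 = £266.09…
Penalty, months 4–15: 12 × 1.75% × £7,095.66 = £1,490.09…
Interest (13.2%/yr ÷ 12 = 1.1%/month): £7,095.66 × ((1 + 0.011)^15 − 1) = £1,265.3767…
Total = £7,095.66 + £1,756.1759… + £1,265.3767… = £10,117.21

£10,117.21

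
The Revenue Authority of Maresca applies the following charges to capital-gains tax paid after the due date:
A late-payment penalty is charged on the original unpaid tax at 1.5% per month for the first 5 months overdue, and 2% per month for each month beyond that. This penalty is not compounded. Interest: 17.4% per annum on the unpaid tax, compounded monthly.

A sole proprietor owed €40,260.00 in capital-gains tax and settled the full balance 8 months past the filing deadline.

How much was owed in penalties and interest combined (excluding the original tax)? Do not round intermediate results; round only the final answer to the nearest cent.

€10,349.27

Penalty, months 1–5: 5 × 1.5% × €40,260.00 = €3,019.50
Penalty, months 6–8: 3 × 2% × €40,260.00 = €2,415.60
Interest (17.4%/yr ÷ 12 = 1.45%/month): €40,260.00 × ((1 + 0.0145)^8 − 1) = €4,914.1700…
Penalties + interest = €5,435.1000 + €4,914.1700… = €10,349.27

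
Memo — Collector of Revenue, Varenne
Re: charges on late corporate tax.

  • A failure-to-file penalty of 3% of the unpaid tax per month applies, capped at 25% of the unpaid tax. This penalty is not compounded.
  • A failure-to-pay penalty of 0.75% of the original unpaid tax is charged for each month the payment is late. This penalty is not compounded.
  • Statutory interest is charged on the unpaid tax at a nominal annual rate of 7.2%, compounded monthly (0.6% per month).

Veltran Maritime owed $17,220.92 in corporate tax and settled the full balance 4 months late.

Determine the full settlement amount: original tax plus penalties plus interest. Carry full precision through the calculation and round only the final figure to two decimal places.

Failure-to-file: 4 × 3% × $17,220.92 = $2,066.51… (under the 25% cap)
Failure-to-pay penalty = 0.75% × $17,220.92 × 4 mo = $516.63…
Interest: $17,220.92 × ((1 + 0.006)^4 − 1) = $17,220.92 × 0.0242169… = $417.0367…
Total = $17,220.92 + $2,583.1380 + $417.0367… = $20,221.09

$20,221.09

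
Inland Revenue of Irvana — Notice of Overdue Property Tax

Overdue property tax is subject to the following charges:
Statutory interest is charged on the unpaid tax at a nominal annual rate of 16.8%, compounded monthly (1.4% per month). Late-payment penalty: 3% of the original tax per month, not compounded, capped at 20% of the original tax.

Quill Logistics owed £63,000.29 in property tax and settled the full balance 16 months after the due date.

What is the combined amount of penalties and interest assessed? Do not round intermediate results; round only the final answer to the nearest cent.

£28,295.26

Penalty (uncapped): 16 × 3% × £63,000.29 = £30,240.14…; cap = 20% × £63,000.29 = £12,600.06… → penalty = £12,600.06…
Interest: £63,000.29 × ((1 + 0.014)^16 − 1) = £63,000.29 × 0.2491290… = £15,695.1972…
Penalties + interest = £12,600.0580 + £15,695.1972… = £28,295.26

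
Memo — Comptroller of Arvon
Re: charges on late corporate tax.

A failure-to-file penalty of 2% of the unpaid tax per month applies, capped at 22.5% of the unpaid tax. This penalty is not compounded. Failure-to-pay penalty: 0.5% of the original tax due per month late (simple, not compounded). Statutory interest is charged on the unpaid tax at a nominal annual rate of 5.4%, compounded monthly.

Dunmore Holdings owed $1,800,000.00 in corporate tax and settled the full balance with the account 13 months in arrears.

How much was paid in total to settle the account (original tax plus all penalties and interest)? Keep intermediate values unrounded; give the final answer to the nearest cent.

Failure-to-file: 13 × 2% × $1,800,000.00 = $468,000.00, capped at 22.5% × $1,800,000.00 = $405,000.00
Failure-to-pay penalty = 0.5% × $1,800,000.00 × 13 mo = $117,000.00
Interest (5.4%/yr ÷ 12 = 0.45%/month): $1,800,000.00 × ((1 + 0.0045)^13 − 1) = $108,190.5432…
Total = $1,800,000.00 + $522,000.0000 + $108,190.5432… = $2,430,190.54

$2,430,190.54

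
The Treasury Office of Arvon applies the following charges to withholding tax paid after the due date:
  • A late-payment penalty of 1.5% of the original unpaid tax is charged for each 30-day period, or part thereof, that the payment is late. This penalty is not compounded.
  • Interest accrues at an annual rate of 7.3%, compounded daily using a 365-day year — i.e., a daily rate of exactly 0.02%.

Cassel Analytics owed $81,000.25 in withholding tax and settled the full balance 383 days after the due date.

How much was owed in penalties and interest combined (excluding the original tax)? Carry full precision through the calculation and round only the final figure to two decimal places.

Penalty periods: ⌈383/30⌉ = 13; penalty = 13 × 1.5% × $81,000.25 = $15,795.05…
Interest: $81,000.25 × ((1 + 0.0002)^383 − 1) = $81,000.25 × 0.07960188… = $6,447.7720…
Penalties + interest = $15,795.0488… + $6,447.7720… = $22,242.82

$22,242.82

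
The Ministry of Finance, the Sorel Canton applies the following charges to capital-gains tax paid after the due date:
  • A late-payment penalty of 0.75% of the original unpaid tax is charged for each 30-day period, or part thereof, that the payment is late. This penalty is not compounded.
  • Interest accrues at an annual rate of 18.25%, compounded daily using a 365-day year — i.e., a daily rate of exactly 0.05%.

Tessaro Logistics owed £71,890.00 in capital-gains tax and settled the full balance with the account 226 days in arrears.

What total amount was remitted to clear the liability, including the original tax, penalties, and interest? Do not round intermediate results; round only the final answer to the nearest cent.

Penalty periods: ⌈226/30⌉ = 8; penalty = 8 × 0.75% × £71,890.00 = £4,313.40
Interest: £71,890.00 × ((1 + 0.0005)^226 − 1) = £71,890.00 × 0.11960031… = £8,598.0666…
Total = £71,890.00 + £4,313.4000 + £8,598.0666… = £84,801.47

£84,801.47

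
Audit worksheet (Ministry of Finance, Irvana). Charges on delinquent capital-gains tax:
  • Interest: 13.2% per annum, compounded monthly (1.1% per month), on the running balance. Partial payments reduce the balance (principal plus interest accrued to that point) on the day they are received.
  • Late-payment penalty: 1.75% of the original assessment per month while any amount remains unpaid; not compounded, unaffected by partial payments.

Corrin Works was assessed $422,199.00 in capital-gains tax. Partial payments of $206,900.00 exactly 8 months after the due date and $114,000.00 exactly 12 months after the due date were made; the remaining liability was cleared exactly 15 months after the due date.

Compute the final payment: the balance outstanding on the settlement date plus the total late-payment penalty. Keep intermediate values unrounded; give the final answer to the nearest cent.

Balance at month 8: $422,199.0000 × (1 + 0.011)^8 = $460,814.8278…
After $206,900.00 payment: $460,814.8278… − $206,900.00 = $253,914.8278…
Balance at month 12: $253,914.8278… × (1 + 0.011)^4 = $265,272.7779…
After $114,000.00 payment: $265,272.7779… − $114,000.00 = $151,272.7779…
Balance at month 15: $151,272.7779… × (1 + 0.011)^3 = $156,319.8929…
Penalty: 15 × 1.75% × $422,199.00 = $110,827.24…
Final settlement = outstanding balance + penalty = $156,319.8929… + $110,827.24… = $267,147.13

$267,147.13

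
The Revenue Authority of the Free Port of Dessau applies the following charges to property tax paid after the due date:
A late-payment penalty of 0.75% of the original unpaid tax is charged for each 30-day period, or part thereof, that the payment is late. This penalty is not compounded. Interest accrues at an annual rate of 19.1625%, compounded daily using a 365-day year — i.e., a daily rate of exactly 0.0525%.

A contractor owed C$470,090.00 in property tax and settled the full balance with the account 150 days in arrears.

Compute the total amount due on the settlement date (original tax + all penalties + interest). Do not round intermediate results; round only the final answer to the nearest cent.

C$526,224.13

Penalty periods: ⌈150/30⌉ = 5; penalty = 5 × 0.75% × C$470,090.00 = C$17,628.38…
Interest: C$470,090.00 × ((1 + 0.000525)^150 − 1) = C$470,090.00 × 0.08191145… = C$38,505.7522…
Total = C$470,090.00 + C$17,628.3750 + C$38,505.7522… = C$526,224.13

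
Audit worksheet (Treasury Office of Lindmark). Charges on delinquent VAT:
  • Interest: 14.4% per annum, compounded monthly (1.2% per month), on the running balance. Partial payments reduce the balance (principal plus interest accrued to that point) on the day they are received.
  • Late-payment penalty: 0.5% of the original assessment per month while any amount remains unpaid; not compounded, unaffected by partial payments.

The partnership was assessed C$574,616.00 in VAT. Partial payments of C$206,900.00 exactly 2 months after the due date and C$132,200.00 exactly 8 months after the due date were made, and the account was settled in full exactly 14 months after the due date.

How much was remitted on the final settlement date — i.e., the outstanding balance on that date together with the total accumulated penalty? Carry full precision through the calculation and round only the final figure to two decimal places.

C$338,528.66

Balance at month 2: C$574,616.0000 × (1 + 0.012)^2 = C$588,489.5287…
After C$206,900.00 payment: C$588,489.5287… − C$206,900.00 = C$381,589.5287…
Balance at month 8: C$381,589.5287… × (1 + 0.012)^6 = C$409,901.5151…
After C$132,200.00 payment: C$409,901.5151… − C$132,200.00 = C$277,701.5151…
Balance at month 14: C$277,701.5151… × (1 + 0.012)^6 = C$298,305.5437…
Penalty: 14 × 0.5% × C$574,616.00 = C$40,223.12
Final settlement = outstanding balance + penalty = C$298,305.5437… + C$40,223.12 = C$338,528.66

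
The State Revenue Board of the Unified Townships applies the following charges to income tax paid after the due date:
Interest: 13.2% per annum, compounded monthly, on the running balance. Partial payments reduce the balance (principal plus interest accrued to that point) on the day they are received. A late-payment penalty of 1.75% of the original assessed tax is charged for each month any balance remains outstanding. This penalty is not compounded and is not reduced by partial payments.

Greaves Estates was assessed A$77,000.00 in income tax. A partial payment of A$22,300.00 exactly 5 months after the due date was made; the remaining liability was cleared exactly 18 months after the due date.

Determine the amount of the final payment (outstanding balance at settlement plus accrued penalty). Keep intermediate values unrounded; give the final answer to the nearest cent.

Monthly rate = 13.2% ÷ 12 = 1.1%
Balance at month 5: A$77,000.0000 × (1 + 0.011)^5 = A$81,329.2005…
After A$22,300.00 payment: A$81,329.2005… − A$22,300.00 = A$59,029.2005…
Balance at month 18: A$59,029.2005… × (1 + 0.011)^13 = A$68,050.5946…
Penalty: 18 × 1.75% × A$77,000.00 = A$24,255.00
Final settlement = outstanding balance + penalty = A$68,050.5946… + A$24,255.00 = A$92,305.59

A$92,305.59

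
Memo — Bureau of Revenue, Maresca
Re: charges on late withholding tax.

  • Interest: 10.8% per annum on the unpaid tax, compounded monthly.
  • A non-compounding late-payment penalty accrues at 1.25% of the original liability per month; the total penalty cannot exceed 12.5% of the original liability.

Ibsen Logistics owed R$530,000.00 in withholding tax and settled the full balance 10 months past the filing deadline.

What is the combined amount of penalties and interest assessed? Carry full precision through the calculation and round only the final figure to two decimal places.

R$115,928.95

Penalty (uncapped): 10 × 1.25% × R$530,000.00 = R$66,250.00; cap = 12.5% × R$530,000.00 = R$66,250.00 → penalty = R$66,250.00
Interest (10.8%/yr ÷ 12 = 0.9%/month): R$530,000.00 × ((1 + 0.009)^10 − 1) = R$49,678.9526…
Penalties + interest = R$66,250.0000 + R$49,678.9526… = R$115,928.95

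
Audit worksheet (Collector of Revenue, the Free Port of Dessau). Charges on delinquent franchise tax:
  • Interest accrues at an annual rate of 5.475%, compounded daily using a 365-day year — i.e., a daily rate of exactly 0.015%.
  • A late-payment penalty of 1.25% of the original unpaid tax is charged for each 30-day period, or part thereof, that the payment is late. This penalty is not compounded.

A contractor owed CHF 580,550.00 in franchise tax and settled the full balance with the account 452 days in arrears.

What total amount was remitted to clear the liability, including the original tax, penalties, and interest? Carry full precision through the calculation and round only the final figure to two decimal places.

Penalty periods: ⌈452/30⌉ = 16; penalty = 16 × 1.25% × CHF 580,550.00 = CHF 116,110.00
Interest: CHF 580,550.00 × ((1 + 0.00015)^452 − 1) = CHF 580,550.00 × 0.07014582… = CHF 40,723.1533…
Total = CHF 580,550.00 + CHF 116,110.0000 + CHF 40,723.1533… = CHF 737,383.15

CHF 737,383.15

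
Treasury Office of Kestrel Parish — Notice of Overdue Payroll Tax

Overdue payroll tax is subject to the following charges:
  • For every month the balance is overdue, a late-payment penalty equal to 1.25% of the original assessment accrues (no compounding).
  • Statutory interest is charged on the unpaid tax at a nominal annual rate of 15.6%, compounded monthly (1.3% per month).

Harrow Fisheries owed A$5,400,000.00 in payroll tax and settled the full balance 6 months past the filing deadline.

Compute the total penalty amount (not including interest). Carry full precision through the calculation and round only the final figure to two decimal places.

A$405,000.00

Late-payment penalty: 6 × 1.25% × A$5,400,000.00 = A$405,000.00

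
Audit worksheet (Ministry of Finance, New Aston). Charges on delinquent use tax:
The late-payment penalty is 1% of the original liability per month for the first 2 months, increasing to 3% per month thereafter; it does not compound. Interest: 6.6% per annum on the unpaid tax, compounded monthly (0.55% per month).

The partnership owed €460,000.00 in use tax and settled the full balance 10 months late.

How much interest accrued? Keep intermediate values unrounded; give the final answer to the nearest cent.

Interest: €460,000.00 × ((1 + 0.0055)^10 − 1) = €460,000.00 × 0.0563814… = €25,935.4479…

€25,935.45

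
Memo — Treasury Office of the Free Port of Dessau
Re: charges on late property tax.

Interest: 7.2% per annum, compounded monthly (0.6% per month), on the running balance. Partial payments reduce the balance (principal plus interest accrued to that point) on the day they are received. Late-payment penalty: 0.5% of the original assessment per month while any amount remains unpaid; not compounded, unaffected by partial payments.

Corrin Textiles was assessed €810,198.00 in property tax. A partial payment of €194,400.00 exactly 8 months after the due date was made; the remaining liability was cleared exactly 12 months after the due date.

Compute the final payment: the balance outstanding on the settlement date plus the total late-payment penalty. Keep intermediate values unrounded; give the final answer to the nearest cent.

€720,000.43

Balance at month 8: €810,198.0000 × (1 + 0.006)^8 = €849,914.0576…
After €194,400.00 payment: €849,914.0576… − €194,400.00 = €655,514.0576…
Balance at month 12: €655,514.0576… × (1 + 0.006)^4 = €671,388.5532…
Penalty: 12 × 0.5% × €810,198.00 = €48,611.88
Final settlement = outstanding balance + penalty = €671,388.5532… + €48,611.88 = €720,000.43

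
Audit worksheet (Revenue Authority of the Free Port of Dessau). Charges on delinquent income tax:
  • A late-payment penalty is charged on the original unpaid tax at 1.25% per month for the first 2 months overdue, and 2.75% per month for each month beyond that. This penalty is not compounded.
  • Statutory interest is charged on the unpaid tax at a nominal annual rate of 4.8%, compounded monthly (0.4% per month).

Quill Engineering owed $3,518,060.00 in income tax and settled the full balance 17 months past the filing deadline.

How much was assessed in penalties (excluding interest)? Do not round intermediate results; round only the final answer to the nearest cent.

$1,539,151.25

Penalty, months 1–2: 2 × 1.25% × $3,518,060.00 = $87,951.50
Penalty, months 3–17: 15 × 2.75% × $3,518,060.00 = $1,451,199.75
Total penalty = $87,951.50 + $1,451,199.75 = $1,539,151.25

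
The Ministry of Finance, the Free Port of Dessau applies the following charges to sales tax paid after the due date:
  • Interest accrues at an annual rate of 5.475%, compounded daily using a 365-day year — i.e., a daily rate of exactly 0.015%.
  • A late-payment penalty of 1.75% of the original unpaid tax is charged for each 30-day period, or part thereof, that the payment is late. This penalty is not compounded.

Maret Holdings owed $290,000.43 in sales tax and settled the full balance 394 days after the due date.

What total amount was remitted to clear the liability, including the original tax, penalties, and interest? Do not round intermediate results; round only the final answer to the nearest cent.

Penalty periods: ⌈394/30⌉ = 14; penalty = 14 × 1.75% × $290,000.43 = $71,050.11…
Interest: $290,000.43 × ((1 + 0.00015)^394 − 1) = $290,000.43 × 0.06087662… = $17,654.2465…
Total = $290,000.43 + $71,050.1054… + $17,654.2465… = $378,704.78

$378,704.78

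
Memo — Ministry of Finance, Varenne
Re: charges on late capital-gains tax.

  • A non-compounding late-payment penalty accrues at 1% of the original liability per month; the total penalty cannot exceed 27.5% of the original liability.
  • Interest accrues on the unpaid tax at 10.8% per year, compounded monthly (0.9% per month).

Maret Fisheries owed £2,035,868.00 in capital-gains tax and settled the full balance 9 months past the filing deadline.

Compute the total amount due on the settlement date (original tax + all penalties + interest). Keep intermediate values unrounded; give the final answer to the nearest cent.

Penalty: 9 × 1% × £2,035,868.00 = £183,228.12 (below the 27.5% cap of £559,863.70)
Interest: £2,035,868.00 × ((1 + 0.009)^9 − 1) = £2,035,868.00 × 0.0839781… = £170,968.2658…
Total = £2,035,868.00 + £183,228.1200 + £170,968.2658… = £2,390,064.39

£2,390,064.39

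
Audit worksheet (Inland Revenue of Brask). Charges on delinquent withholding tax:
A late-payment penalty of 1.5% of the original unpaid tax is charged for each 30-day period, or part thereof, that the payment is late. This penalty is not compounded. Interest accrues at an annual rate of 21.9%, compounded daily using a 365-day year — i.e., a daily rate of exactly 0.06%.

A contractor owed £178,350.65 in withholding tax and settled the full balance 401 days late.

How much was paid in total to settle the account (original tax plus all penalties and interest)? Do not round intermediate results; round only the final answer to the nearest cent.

£264,301.46

Penalty periods: ⌈401/30⌉ = 14; penalty = 14 × 1.5% × £178,350.65 = £37,453.64…
Interest: £178,350.65 × ((1 + 0.0006)^401 − 1) = £178,350.65 × 0.27192035… = £48,497.1720…
Total = £178,350.65 + £37,453.6365 + £48,497.1720… = £264,301.46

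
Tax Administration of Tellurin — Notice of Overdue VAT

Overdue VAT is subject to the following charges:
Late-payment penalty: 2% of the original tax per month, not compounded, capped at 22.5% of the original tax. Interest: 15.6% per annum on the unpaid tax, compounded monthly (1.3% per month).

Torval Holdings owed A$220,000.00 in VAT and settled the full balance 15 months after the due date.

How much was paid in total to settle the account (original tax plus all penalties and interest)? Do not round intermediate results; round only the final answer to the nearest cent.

A$316,532.65

Penalty (uncapped): 15 × 2% × A$220,000.00 = A$66,000.00; cap = 22.5% × A$220,000.00 = A$49,500.00 → penalty = A$49,500.00
Interest: A$220,000.00 × ((1 + 0.013)^15 − 1) = A$220,000.00 × 0.2137848… = A$47,032.6473…
Total = A$220,000.00 + A$49,500.0000 + A$47,032.6473… = A$316,532.65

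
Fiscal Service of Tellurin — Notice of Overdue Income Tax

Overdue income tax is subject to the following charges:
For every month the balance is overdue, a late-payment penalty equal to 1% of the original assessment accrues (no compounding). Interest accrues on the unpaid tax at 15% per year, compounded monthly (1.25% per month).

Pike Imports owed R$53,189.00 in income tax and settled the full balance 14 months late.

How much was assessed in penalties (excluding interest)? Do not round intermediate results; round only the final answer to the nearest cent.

R$7,446.46

Late-payment penalty: 14 × 1% × R$53,189.00 = R$7,446.46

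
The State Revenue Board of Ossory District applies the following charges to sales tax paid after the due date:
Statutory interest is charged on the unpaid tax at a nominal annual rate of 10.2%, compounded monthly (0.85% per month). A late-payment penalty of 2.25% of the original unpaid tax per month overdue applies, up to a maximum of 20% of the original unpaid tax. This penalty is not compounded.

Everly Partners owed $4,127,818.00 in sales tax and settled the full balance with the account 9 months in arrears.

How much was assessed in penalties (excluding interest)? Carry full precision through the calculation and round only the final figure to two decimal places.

$825,563.60

Penalty (uncapped): 9 × 2.25% × $4,127,818.00 = $835,883.15…; cap = 20% × $4,127,818.00 = $825,563.60 → penalty = $825,563.60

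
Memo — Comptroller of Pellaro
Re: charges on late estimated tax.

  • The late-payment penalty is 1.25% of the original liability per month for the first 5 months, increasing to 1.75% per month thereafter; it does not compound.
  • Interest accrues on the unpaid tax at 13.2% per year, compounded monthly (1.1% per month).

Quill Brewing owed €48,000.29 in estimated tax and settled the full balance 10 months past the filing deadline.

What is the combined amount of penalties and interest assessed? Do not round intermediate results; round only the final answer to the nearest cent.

€12,749.25

Penalty, months 1–5: 5 × 1.25% × €48,000.29 = €3,000.02…
Penalty, months 6–10: 5 × 1.75% × €48,000.29 = €4,200.03…
Interest: €48,000.29 × ((1 + 0.011)^10 − 1) = €48,000.29 × 0.1156078… = €5,549.2096…
Penalties + interest = €7,200.0435 + €5,549.2096… = €12,749.25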